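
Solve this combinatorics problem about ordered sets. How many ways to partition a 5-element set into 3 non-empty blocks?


S(n,k) = k*S(n-1,k) + S(n-1,k-1).
S(4,3) = 6, S(4,2) = 7
S(5,3) = 3*6 + 7 = 18 + 7
S(5,3) = 25


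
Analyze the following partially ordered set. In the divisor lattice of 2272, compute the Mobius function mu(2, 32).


In a divisor lattice, mu(a,b) = mu(b/a) where mu is the classical Mobius function.
b/a = 32/2 = 16
Prime factorization of 16: primes [2]
16 is not squarefree, so mu(16) = 0


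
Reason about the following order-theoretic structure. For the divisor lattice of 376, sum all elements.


sigma(n) = sum of divisors.
Divisors of 376: [1, 2, 4, 8, 47, 94, 188, 376]
Sum = 720


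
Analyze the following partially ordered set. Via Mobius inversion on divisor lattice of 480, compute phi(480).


phi(n) = n * prod_{p|n} (1 - 1/p).
Prime divisors of 480: [2, 3, 5]
phi(480) = 480 * (1 - 1/2) * (1 - 1/3) * (1 - 1/5)
phi(480) = 128


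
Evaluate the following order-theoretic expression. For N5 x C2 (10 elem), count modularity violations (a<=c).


Modular law: if a <= c then a v (b ^ c) = (a v b) ^ c.
Check all triples (a,b,c) with a <= c among 10 elements.
  e.g. a=(a,0), b=(c,0), c=(b,0): lhs=(a,0) != rhs=(b,0)
  e.g. a=(a,0), b=(c,1), c=(b,0): lhs=(a,0) != rhs=(b,0)
Total violating triples: 6


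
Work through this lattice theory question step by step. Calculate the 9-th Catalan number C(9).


C(n) = C(2n, n) / (n+1).
C(18, 9) = 48620
C(9) = 48620 / 10 = 4862


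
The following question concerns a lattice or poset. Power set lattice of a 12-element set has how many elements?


Power set = 2^n.
2^12 = 4096


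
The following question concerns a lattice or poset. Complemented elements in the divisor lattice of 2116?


An element a is complemented if some b has a meet b = bottom, a join b = top.
a is complemented iff gcd(a, n/a)=1, i.e. a is a unitary divisor of 2116.
Complemented elements: 1, 4, 529, 2116
Count: 4


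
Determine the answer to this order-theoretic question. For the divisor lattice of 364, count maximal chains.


A maximal chain goes from the minimum element to a maximal element via cover relations.
Counting all min-to-max paths in the cover graph.
Total maximal chains: 12


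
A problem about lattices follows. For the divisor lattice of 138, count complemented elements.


An element a is complemented if some b has a meet b = bottom, a join b = top.
a is complemented iff gcd(a, n/a)=1, i.e. a is a unitary divisor of 138.
Complemented elements: 1, 2, 3, 6, 23, 46, ... (2 more)
Count: 8


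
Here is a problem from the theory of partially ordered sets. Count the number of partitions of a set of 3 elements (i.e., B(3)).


B(n) = number of set partitions of an n-element set.
B(n) satisfies the recurrence: B(n+1) = sum_k C(n,k)*B(k).
B(3) = 5


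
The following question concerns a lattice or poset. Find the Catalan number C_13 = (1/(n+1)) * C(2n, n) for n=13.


C(n) = C(2n, n) / (n+1).
C(26, 13) = 10400600
C(13) = 10400600 / 14 = 742900


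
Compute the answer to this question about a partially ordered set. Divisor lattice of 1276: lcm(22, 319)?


Join=lcm.
gcd(22,319)=11
lcm=638


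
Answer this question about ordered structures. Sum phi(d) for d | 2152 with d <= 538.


Divisors of 2152 up to 538: [1, 2, 4, 8, 269, 538]
phi values: [1, 1, 2, 4, 268, 268]
Sum = 544


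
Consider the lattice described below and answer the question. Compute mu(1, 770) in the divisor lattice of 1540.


In a divisor lattice, mu(a,b) = mu(b/a) where mu is the classical Mobius function.
b/a = 770/1 = 770
Prime factorization of 770: primes [2, 5, 7, 11]
770 is squarefree with 4 prime factor(s), so mu(770) = (-1)^4 = 1


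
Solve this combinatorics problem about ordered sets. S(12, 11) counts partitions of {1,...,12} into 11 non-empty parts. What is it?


S(n,k) = k*S(n-1,k) + S(n-1,k-1).
S(11,11) = 1, S(11,10) = 55
S(12,11) = 11*1 + 55 = 11 + 55
S(12,11) = 66


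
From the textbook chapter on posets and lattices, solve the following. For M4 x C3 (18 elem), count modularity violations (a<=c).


Modular law: if a <= c then a v (b ^ c) = (a v b) ^ c.
Check all triples (a,b,c) with a <= c among 18 elements.
This lattice is modular (diamonds M_m and their chain-products are modular).
Total violating triples: 0


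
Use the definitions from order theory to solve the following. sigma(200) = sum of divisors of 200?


sigma(n) = sum of divisors.
Divisors of 200: [1, 2, 4, 5, 8, 10, 20, 25, 40, 50, 100, 200]
Sum = 465


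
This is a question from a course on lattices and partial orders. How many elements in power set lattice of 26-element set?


Power set = 2^n.
2^26 = 67108864


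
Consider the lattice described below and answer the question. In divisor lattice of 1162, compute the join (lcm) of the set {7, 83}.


In a divisor lattice, join = lcm (least common multiple).
Compute lcm iteratively: start with first element, then lcm(current, next).
Elements: [7, 83]
lcm(7,83) = 581
Final lcm = 581


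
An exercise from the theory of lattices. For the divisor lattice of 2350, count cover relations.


A cover relation a -< b holds when a < b with no c strictly between.
Cover relations:
  1 -< 2
  1 -< 5
  1 -< 47
  2 -< 10
  2 -< 94
  5 -< 10
  5 -< 25
  5 -< 235
  ...12 more
Total: 20


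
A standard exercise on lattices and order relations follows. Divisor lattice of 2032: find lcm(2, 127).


In a divisor lattice, join = lcm (least common multiple).
gcd(2,127) = 1
lcm(2,127) = 2*127/gcd = 254/1 = 254


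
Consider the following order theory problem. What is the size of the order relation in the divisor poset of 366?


The order relation is {(a,b) : a <= b}, reflexive so it includes (a,a).
Examples: (1,1), (1,122), (1,183), (1,2), (1,3), ...
Total ordered pairs: 27


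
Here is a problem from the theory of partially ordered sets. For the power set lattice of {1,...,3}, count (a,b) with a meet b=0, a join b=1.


Complement pair (a,b): a meet b = bottom, a join b = top.
Here: A intersect B = {} and A union B = {1,...,3}.
Pairs found: ({},{1,2,3}), ({1},{2,3}), ({2},{1,3}), ({3},{1,2}), ... (4 more)
Total ordered pairs: 8


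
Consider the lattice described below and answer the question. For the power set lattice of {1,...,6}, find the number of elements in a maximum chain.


A chain is a totally ordered subset; we count the number of elements in a maximum chain.
Compute, for each element x, the size of the longest chain ending at x:
  {}: 1
  {1}: 2
  {2}: 2
  {3}: 2
  {4}: 2
  {5}: 2
  ...
A maximum chain: {} < {1} < {1,2} < {1,2,3} < {1,2,3,4} < {1,2,3,4,5} < {1,2,3,4,5,6}
Number of elements in the longest chain: 7


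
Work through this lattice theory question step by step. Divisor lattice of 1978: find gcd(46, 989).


In a divisor lattice, meet = gcd (greatest common divisor).
By Euclidean algorithm or factoring: gcd(46,989) = 23


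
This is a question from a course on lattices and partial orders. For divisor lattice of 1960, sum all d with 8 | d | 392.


Interval [8,392] in divisors of 1960: [8, 56, 392]
Sum = 456


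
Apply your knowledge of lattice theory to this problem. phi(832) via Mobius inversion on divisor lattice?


phi(n) = n * prod_{p|n} (1 - 1/p).
Prime divisors of 832: [2, 13]
phi(832) = 832 * (1 - 1/2) * (1 - 1/13)
phi(832) = 384


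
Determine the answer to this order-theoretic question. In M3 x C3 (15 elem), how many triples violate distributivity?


Distributive law: a ^ (b v c) = (a ^ b) v (a ^ c).
Check all 15^3 = 3375 ordered triples (a,b,c).
  e.g. a=(a1,0), b=(a2,0), c=(a3,0): lhs=(a1,0) != rhs=(0,0)
  e.g. a=(a1,0), b=(a2,0), c=(a3,1): lhs=(a1,0) != rhs=(0,0)
Total violating triples: 162


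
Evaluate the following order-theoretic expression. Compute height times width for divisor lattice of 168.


Height = length of longest chain minus 1; width = size of largest antichain.
A maximum chain: 1 | 7 | 21 | 42 | 84 | 168  (height 5).
A maximum antichain: {4, 6, 14, 21}  (width 4).
Product = 5 * 4 = 20


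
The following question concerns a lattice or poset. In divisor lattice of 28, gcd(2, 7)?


Meet=gcd.
gcd(2,7)=1


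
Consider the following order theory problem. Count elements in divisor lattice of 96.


Divisors of 96: [1, 2, 3, 4, 6, 8, 12, 16, 24, 32, 48, 96]
Count: 12


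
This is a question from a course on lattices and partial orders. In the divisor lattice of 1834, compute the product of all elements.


Divisors of 1834: [1, 2, 7, 14, 131, 262, 917, 1834]
Product = n^(d(n)/2) = 1834^(8/2)
Product = 11313508965136


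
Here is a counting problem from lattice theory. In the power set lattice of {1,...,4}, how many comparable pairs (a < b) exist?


A comparable pair {a,b} has a < b or b < a in the order.
Count unordered pairs where one element is strictly below the other.
Examples: {{},{1}}, {{},{2}}, {{},{3}}, {{},{4}}, ...
Total comparable pairs: 65


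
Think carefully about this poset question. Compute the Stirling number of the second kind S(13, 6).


S(n,k) = k*S(n-1,k) + S(n-1,k-1).
S(12,6) = 1323652, S(12,5) = 1379400
S(13,6) = 6*1323652 + 1379400 = 7941912 + 1379400
S(13,6) = 9321312


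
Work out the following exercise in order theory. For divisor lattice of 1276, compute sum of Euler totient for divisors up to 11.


Divisors of 1276 up to 11: [1, 2, 4, 11]
phi values: [1, 1, 2, 10]
Sum = 14


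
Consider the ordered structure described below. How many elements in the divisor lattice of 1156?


Divisors of 1156: [1, 2, 4, 17, 34, 68, 289, 578, 1156]
Count: 9


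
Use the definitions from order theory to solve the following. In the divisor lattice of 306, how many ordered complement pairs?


Complement pair (a,b): a meet b = bottom, a join b = top.
Here: gcd(a,b)=1 and lcm(a,b)=306, i.e. a*b=306 with a,b coprime.
Pairs found: (1,306), (2,153), (9,34), (17,18), ... (4 more)
Total ordered pairs: 8


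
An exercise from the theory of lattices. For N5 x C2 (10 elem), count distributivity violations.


Distributive law: a ^ (b v c) = (a ^ b) v (a ^ c).
Check all 10^3 = 1000 ordered triples (a,b,c).
  e.g. a=(b,0), b=(a,0), c=(c,0): lhs=(b,0) != rhs=(a,0)
  e.g. a=(b,0), b=(a,0), c=(c,1): lhs=(b,0) != rhs=(a,0)
Total violating triples: 16


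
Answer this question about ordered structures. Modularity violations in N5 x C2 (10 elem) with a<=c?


Modular law: if a <= c then a v (b ^ c) = (a v b) ^ c.
Check all triples (a,b,c) with a <= c among 10 elements.
  e.g. a=(a,0), b=(c,0), c=(b,0): lhs=(a,0) != rhs=(b,0)
  e.g. a=(a,0), b=(c,1), c=(b,0): lhs=(a,0) != rhs=(b,0)
Total violating triples: 6


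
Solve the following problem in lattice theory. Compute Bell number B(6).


B(n) = number of set partitions of an n-element set.
B(n) satisfies the recurrence: B(n+1) = sum_k C(n,k)*B(k).
B(6) = 203


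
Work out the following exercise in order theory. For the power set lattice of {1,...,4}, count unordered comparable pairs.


A comparable pair {a,b} has a < b or b < a in the order.
Count unordered pairs where one element is strictly below the other.
Examples: {{},{1}}, {{},{2}}, {{},{3}}, {{},{4}}, ...
Total comparable pairs: 65


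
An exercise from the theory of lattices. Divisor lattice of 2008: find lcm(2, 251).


In a divisor lattice, join = lcm (least common multiple).
gcd(2,251) = 1
lcm(2,251) = 2*251/gcd = 502/1 = 502


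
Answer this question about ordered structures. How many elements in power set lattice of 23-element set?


Power set = 2^n.
2^23 = 8388608


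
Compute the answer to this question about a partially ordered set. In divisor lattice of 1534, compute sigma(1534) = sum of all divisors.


sigma(n) = sum of divisors.
Divisors of 1534: [1, 2, 13, 26, 59, 118, 767, 1534]
Sum = 2520


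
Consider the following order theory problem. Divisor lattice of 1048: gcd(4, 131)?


Meet=gcd.
gcd(4,131)=1


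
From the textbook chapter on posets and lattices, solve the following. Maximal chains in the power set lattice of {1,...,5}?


A maximal chain goes from the minimum element to a maximal element via cover relations.
Counting all min-to-max paths in the cover graph.
Total maximal chains: 120


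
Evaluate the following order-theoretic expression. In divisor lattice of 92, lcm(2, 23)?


Join=lcm.
gcd(2,23)=1
lcm=46


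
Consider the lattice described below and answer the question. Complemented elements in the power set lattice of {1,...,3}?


An element a is complemented if some b has a meet b = bottom, a join b = top.
every subset A has complement S\A, so all elements are complemented.
Complemented elements: {}, {1}, {2}, {3}, {1,2}, {1,3}, ... (2 more)
Count: 8


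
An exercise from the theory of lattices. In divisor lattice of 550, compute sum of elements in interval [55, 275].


Interval [55,275] in divisors of 550: [55, 275]
Sum = 330


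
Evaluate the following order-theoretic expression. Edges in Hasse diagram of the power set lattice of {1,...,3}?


A cover relation a -< b holds when a < b with no c strictly between.
Cover relations:
  {} -< {1}
  {} -< {2}
  {} -< {3}
  {1} -< {1,2}
  {1} -< {1,3}
  {2} -< {1,2}
  {2} -< {2,3}
  {3} -< {1,3}
  ...4 more
Total: 12


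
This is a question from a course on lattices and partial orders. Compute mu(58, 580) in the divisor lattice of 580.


In a divisor lattice, mu(a,b) = mu(b/a) where mu is the classical Mobius function.
b/a = 580/58 = 10
Prime factorization of 10: primes [2, 5]
10 is squarefree with 2 prime factor(s), so mu(10) = (-1)^2 = 1


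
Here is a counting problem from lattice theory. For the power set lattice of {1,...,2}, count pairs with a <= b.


The order relation is {(a,b) : a <= b}, reflexive so it includes (a,a).
Examples: ({},{}), ({},{1,2}), ({},{1}), ({},{2}), ({1,2},{1,2}), ...
Total ordered pairs: 9


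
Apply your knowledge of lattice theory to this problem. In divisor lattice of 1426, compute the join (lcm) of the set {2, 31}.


In a divisor lattice, join = lcm (least common multiple).
Compute lcm iteratively: start with first element, then lcm(current, next).
Elements: [2, 31]
lcm(2,31) = 62
Final lcm = 62


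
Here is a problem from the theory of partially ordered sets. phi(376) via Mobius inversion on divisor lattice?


phi(n) = n * prod_{p|n} (1 - 1/p).
Prime divisors of 376: [2, 47]
phi(376) = 376 * (1 - 1/2) * (1 - 1/47)
phi(376) = 184


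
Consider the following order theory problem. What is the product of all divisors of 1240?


Divisors of 1240: [1, 2, 4, 5, 8, 10, 20, 31, 40, 62, 124, 155, 248, 310, 620, 1240]
Product = n^(d(n)/2) = 1240^(16/2)
Product = 5589506702973337600000000


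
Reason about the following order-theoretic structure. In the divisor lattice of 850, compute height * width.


Height = length of longest chain minus 1; width = size of largest antichain.
A maximum chain: 1 | 17 | 85 | 425 | 850  (height 4).
A maximum antichain: {10, 25, 34, 85}  (width 4).
Product = 4 * 4 = 16


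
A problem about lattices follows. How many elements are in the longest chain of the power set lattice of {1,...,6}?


A chain is a totally ordered subset; we count the number of elements in a maximum chain.
Compute, for each element x, the size of the longest chain ending at x:
  {}: 1
  {1}: 2
  {2}: 2
  {3}: 2
  {4}: 2
  {5}: 2
  ...
A maximum chain: {} < {1} < {1,2} < {1,2,3} < {1,2,3,4} < {1,2,3,4,5} < {1,2,3,4,5,6}
Number of elements in the longest chain: 7


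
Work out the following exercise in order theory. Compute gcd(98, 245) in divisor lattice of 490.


In a divisor lattice, meet = gcd (greatest common divisor).
By Euclidean algorithm or factoring: gcd(98,245) = 49


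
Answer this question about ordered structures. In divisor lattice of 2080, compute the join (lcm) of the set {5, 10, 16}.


In a divisor lattice, join = lcm (least common multiple).
Compute lcm iteratively: start with first element, then lcm(current, next).
Elements: [5, 10, 16]
lcm(5,10) = 10
lcm(10,16) = 80
Final lcm = 80


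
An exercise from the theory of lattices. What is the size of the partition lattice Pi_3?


B(n) = number of set partitions of an n-element set.
B(n) satisfies the recurrence: B(n+1) = sum_k C(n,k)*B(k).
B(3) = 5


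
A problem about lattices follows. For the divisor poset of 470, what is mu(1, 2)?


In a divisor lattice, mu(a,b) = mu(b/a) where mu is the classical Mobius function.
b/a = 2/1 = 2
Prime factorization of 2: primes [2]
2 is squarefree with 1 prime factor(s), so mu(2) = (-1)^1 = -1


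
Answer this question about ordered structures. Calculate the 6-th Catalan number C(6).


C(n) = C(2n, n) / (n+1).
C(12, 6) = 924
C(6) = 924 / 7 = 132


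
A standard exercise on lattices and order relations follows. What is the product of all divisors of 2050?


Divisors of 2050: [1, 2, 5, 10, 25, 41, 50, 82, 205, 410, 1025, 2050]
Product = n^(d(n)/2) = 2050^(12/2)
Product = 74220378765625000000


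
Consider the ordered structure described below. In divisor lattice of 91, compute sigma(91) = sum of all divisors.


sigma(n) = sum of divisors.
Divisors of 91: [1, 7, 13, 91]
Sum = 112


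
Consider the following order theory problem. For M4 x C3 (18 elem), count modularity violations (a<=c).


Modular law: if a <= c then a v (b ^ c) = (a v b) ^ c.
Check all triples (a,b,c) with a <= c among 18 elements.
This lattice is modular (diamonds M_m and their chain-products are modular).
Total violating triples: 0


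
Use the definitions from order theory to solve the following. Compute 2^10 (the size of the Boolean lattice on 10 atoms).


Power set = 2^n.
2^10 = 1024


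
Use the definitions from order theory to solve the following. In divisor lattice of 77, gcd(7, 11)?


Meet=gcd.
gcd(7,11)=1


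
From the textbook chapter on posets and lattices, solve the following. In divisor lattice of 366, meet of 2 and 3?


In a divisor lattice, meet = gcd (greatest common divisor).
By Euclidean algorithm or factoring: gcd(2,3) = 1


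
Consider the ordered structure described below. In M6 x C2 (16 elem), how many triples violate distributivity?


Distributive law: a ^ (b v c) = (a ^ b) v (a ^ c).
Check all 16^3 = 4096 ordered triples (a,b,c).
  e.g. a=(a1,0), b=(a2,0), c=(a3,0): lhs=(a1,0) != rhs=(0,0)
  e.g. a=(a1,0), b=(a2,0), c=(a3,1): lhs=(a1,0) != rhs=(0,0)
Total violating triples: 960


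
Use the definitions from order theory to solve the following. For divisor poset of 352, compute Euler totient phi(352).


phi(n) = n * prod_{p|n} (1 - 1/p).
Prime divisors of 352: [2, 11]
phi(352) = 352 * (1 - 1/2) * (1 - 1/11)
phi(352) = 160


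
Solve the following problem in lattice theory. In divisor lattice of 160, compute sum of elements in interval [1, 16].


Interval [1,16] in divisors of 160: [1, 2, 4, 8, 16]
Sum = 31


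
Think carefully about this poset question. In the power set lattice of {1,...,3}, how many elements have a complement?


An element a is complemented if some b has a meet b = bottom, a join b = top.
every subset A has complement S\A, so all elements are complemented.
Complemented elements: {}, {1}, {2}, {3}, {1,2}, {1,3}, ... (2 more)
Count: 8


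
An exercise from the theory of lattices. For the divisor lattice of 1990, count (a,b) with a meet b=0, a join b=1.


Complement pair (a,b): a meet b = bottom, a join b = top.
Here: gcd(a,b)=1 and lcm(a,b)=1990, i.e. a*b=1990 with a,b coprime.
Pairs found: (1,1990), (2,995), (5,398), (10,199), ... (4 more)
Total ordered pairs: 8


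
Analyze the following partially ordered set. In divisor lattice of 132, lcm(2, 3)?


Join=lcm.
gcd(2,3)=1
lcm=6


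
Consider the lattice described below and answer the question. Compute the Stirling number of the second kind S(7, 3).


S(n,k) = k*S(n-1,k) + S(n-1,k-1).
S(6,3) = 90, S(6,2) = 31
S(7,3) = 3*90 + 31 = 270 + 31
S(7,3) = 301


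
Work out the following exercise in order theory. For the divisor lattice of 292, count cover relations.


A cover relation a -< b holds when a < b with no c strictly between.
Cover relations:
  1 -< 2
  1 -< 73
  2 -< 4
  2 -< 146
  4 -< 292
  73 -< 146
  146 -< 292
Total: 7


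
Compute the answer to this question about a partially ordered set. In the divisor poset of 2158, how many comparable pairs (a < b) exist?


A comparable pair {a,b} has a < b or b < a in the order.
Count unordered pairs where one element is strictly below the other.
Examples: {1,2}, {1,13}, {1,26}, {1,83}, ...
Total comparable pairs: 19


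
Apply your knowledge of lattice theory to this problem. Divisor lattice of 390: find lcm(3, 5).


In a divisor lattice, join = lcm (least common multiple).
gcd(3,5) = 1
lcm(3,5) = 3*5/gcd = 15/1 = 15


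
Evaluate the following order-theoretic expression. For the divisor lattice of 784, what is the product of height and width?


Height = length of longest chain minus 1; width = size of largest antichain.
A maximum chain: 1 | 7 | 49 | 98 | 196 | 392 | 784  (height 6).
A maximum antichain: {4, 14, 49}  (width 3).
Product = 6 * 3 = 18


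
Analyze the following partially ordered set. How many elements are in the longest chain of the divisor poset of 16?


A chain is a totally ordered subset; we count the number of elements in a maximum chain.
Compute, for each element x, the size of the longest chain ending at x:
  1: 1
  2: 2
  4: 3
  8: 4
  16: 5
A maximum chain: 1 < 2 < 4 < 8 < 16
Number of elements in the longest chain: 5


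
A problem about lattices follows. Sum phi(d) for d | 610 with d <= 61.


Divisors of 610 up to 61: [1, 2, 5, 10, 61]
phi values: [1, 1, 4, 4, 60]
Sum = 70


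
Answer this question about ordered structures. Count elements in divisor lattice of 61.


Divisors of 61: [1, 61]
Count: 2


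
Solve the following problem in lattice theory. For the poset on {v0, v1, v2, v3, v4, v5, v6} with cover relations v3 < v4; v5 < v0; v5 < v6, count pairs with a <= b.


The order relation is {(a,b) : a <= b}, reflexive so it includes (a,a).
Examples: (v0,v0), (v1,v1), (v2,v2), (v3,v3), (v3,v4), ...
Total ordered pairs: 10


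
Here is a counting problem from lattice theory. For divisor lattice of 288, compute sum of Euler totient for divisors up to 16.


Divisors of 288 up to 16: [1, 2, 3, 4, 6, 8, 9, 12, 16]
phi values: [1, 1, 2, 2, 2, 4, 6, 4, 8]
Sum = 30


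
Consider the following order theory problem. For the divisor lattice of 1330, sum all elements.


sigma(n) = sum of divisors.
Divisors of 1330: [1, 2, 5, 7, 10, 14, 19, 35, 38, 70, 95, 133, 190, 266, 665, 1330]
Sum = 2880


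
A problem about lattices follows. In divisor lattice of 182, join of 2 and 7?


In a divisor lattice, join = lcm (least common multiple).
gcd(2,7) = 1
lcm(2,7) = 2*7/gcd = 14/1 = 14


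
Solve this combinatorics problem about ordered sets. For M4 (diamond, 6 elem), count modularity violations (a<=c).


Modular law: if a <= c then a v (b ^ c) = (a v b) ^ c.
Check all triples (a,b,c) with a <= c among 6 elements.
This lattice is modular (diamonds M_m and their chain-products are modular).
Total violating triples: 0


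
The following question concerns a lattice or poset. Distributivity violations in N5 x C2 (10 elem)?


Distributive law: a ^ (b v c) = (a ^ b) v (a ^ c).
Check all 10^3 = 1000 ordered triples (a,b,c).
  e.g. a=(b,0), b=(a,0), c=(c,0): lhs=(b,0) != rhs=(a,0)
  e.g. a=(b,0), b=(a,0), c=(c,1): lhs=(b,0) != rhs=(a,0)
Total violating triples: 16


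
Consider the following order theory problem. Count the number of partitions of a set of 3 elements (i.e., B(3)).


B(n) = number of set partitions of an n-element set.
B(n) satisfies the recurrence: B(n+1) = sum_k C(n,k)*B(k).
B(3) = 5


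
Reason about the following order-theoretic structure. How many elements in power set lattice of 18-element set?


Power set = 2^n.
2^18 = 262144


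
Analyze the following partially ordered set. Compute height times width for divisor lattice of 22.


Height = length of longest chain minus 1; width = size of largest antichain.
A maximum chain: 1 | 11 | 22  (height 2).
A maximum antichain: {2, 11}  (width 2).
Product = 2 * 2 = 4


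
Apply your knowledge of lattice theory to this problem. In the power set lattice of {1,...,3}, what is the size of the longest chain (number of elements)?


A chain is a totally ordered subset; we count the number of elements in a maximum chain.
Compute, for each element x, the size of the longest chain ending at x:
  {}: 1
  {1}: 2
  {2}: 2
  {3}: 2
  {1,2}: 3
  {1,3}: 3
  ...
A maximum chain: {} < {1} < {1,2} < {1,2,3}
Number of elements in the longest chain: 4


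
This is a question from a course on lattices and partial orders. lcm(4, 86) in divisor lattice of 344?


Join=lcm.
gcd(4,86)=2
lcm=172


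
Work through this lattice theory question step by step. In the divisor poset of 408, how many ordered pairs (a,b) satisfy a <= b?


The order relation is {(a,b) : a <= b}, reflexive so it includes (a,a).
Examples: (1,1), (1,102), (1,12), (1,136), (1,17), ...
Total ordered pairs: 90


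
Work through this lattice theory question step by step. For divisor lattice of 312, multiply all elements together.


Divisors of 312: [1, 2, 3, 4, 6, 8, 12, 13, 24, 26, 39, 52, 78, 104, 156, 312]
Product = n^(d(n)/2) = 312^(16/2)
Product = 89791815397090000896


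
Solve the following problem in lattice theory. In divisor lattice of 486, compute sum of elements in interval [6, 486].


Interval [6,486] in divisors of 486: [6, 18, 54, 162, 486]
Sum = 726


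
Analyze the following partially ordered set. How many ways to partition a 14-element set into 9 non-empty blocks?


S(n,k) = k*S(n-1,k) + S(n-1,k-1).
S(13,9) = 359502, S(13,8) = 1899612
S(14,9) = 9*359502 + 1899612 = 3235518 + 1899612
S(14,9) = 5135130


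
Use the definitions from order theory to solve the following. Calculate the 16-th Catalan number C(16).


C(n) = C(2n, n) / (n+1).
C(32, 16) = 601080390
C(16) = 601080390 / 17 = 35357670


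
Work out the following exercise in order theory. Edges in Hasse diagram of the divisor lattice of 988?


A cover relation a -< b holds when a < b with no c strictly between.
Cover relations:
  1 -< 2
  1 -< 13
  1 -< 19
  2 -< 4
  2 -< 26
  2 -< 38
  4 -< 52
  4 -< 76
  ...12 more
Total: 20


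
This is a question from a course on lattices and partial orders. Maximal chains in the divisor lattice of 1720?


A maximal chain goes from the minimum element to a maximal element via cover relations.
Counting all min-to-max paths in the cover graph.
Total maximal chains: 20


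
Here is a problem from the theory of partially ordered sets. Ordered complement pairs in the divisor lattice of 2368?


Complement pair (a,b): a meet b = bottom, a join b = top.
Here: gcd(a,b)=1 and lcm(a,b)=2368, i.e. a*b=2368 with a,b coprime.
Pairs found: (1,2368), (37,64), (64,37), (2368,1)
Total ordered pairs: 4


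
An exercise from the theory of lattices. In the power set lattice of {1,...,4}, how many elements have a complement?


An element a is complemented if some b has a meet b = bottom, a join b = top.
every subset A has complement S\A, so all elements are complemented.
Complemented elements: {}, {1}, {2}, {3}, {4}, {1,2}, ... (10 more)
Count: 16


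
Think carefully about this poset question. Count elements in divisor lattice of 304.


Divisors of 304: [1, 2, 4, 8, 16, 19, 38, 76, 152, 304]
Count: 10


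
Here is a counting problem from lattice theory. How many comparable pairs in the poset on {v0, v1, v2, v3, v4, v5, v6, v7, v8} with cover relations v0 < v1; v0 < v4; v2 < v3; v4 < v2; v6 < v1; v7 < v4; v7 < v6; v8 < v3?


A comparable pair {a,b} has a < b or b < a in the order.
Count unordered pairs where one element is strictly below the other.
Examples: {v0,v1}, {v0,v2}, {v0,v3}, {v0,v4}, ...
Total comparable pairs: 14


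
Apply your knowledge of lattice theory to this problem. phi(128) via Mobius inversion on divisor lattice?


phi(n) = n * prod_{p|n} (1 - 1/p).
Prime divisors of 128: [2]
phi(128) = 128 * (1 - 1/2)
phi(128) = 64


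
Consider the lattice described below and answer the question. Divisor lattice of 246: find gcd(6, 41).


In a divisor lattice, meet = gcd (greatest common divisor).
By Euclidean algorithm or factoring: gcd(6,41) = 1


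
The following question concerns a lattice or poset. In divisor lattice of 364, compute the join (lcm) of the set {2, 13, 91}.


In a divisor lattice, join = lcm (least common multiple).
Compute lcm iteratively: start with first element, then lcm(current, next).
Elements: [2, 13, 91]
lcm(2,13) = 26
lcm(26,91) = 182
Final lcm = 182


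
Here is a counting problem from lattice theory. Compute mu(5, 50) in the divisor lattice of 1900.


In a divisor lattice, mu(a,b) = mu(b/a) where mu is the classical Mobius function.
b/a = 50/5 = 10
Prime factorization of 10: primes [2, 5]
10 is squarefree with 2 prime factor(s), so mu(10) = (-1)^2 = 1


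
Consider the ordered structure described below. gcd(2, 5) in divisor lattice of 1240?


Meet=gcd.
gcd(2,5)=1


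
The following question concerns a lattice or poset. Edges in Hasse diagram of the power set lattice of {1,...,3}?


A cover relation a -< b holds when a < b with no c strictly between.
Cover relations:
  {} -< {1}
  {} -< {2}
  {} -< {3}
  {1} -< {1,2}
  {1} -< {1,3}
  {2} -< {1,2}
  {2} -< {2,3}
  {3} -< {1,3}
  ...4 more
Total: 12


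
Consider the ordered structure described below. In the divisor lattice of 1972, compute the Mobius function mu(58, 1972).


In a divisor lattice, mu(a,b) = mu(b/a) where mu is the classical Mobius function.
b/a = 1972/58 = 34
Prime factorization of 34: primes [2, 17]
34 is squarefree with 2 prime factor(s), so mu(34) = (-1)^2 = 1


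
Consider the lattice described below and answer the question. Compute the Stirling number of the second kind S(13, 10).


S(n,k) = k*S(n-1,k) + S(n-1,k-1).
S(12,10) = 1705, S(12,9) = 22275
S(13,10) = 10*1705 + 22275 = 17050 + 22275
S(13,10) = 39325


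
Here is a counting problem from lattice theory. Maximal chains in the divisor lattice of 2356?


A maximal chain goes from the minimum element to a maximal element via cover relations.
Counting all min-to-max paths in the cover graph.
Total maximal chains: 12


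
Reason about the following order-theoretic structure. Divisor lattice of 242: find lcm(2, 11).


In a divisor lattice, join = lcm (least common multiple).
gcd(2,11) = 1
lcm(2,11) = 2*11/gcd = 22/1 = 22


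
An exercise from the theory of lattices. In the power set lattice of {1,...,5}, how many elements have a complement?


An element a is complemented if some b has a meet b = bottom, a join b = top.
every subset A has complement S\A, so all elements are complemented.
Complemented elements: {}, {1}, {2}, {3}, {4}, {5}, ... (26 more)
Count: 32


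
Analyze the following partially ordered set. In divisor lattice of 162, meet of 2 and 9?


In a divisor lattice, meet = gcd (greatest common divisor).
By Euclidean algorithm or factoring: gcd(2,9) = 1


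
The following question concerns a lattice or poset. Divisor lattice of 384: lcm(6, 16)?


Join=lcm.
gcd(6,16)=2
lcm=48


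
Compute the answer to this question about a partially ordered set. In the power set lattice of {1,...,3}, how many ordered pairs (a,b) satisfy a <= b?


The order relation is {(a,b) : a <= b}, reflexive so it includes (a,a).
Examples: ({},{}), ({},{1,2}), ({},{1,2,3}), ({},{1,3}), ({},{1}), ...
Total ordered pairs: 27


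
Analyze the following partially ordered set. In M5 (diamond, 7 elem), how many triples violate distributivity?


Distributive law: a ^ (b v c) = (a ^ b) v (a ^ c).
Check all 7^3 = 343 ordered triples (a,b,c).
  e.g. a=a1, b=a2, c=a3: lhs=a1 != rhs=0
  e.g. a=a1, b=a2, c=a4: lhs=a1 != rhs=0
Total violating triples: 60


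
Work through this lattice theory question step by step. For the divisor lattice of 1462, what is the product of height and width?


Height = length of longest chain minus 1; width = size of largest antichain.
A maximum chain: 1 | 43 | 731 | 1462  (height 3).
A maximum antichain: {2, 17, 43}  (width 3).
Product = 3 * 3 = 9


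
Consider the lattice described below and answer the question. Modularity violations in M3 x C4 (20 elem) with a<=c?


Modular law: if a <= c then a v (b ^ c) = (a v b) ^ c.
Check all triples (a,b,c) with a <= c among 20 elements.
This lattice is modular (diamonds M_m and their chain-products are modular).
Total violating triples: 0


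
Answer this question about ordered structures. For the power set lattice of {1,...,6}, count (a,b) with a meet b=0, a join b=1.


Complement pair (a,b): a meet b = bottom, a join b = top.
Here: A intersect B = {} and A union B = {1,...,6}.
Pairs found: ({},{1,2,3,4,5,6}), ({1},{2,3,4,5,6}), ({2},{1,3,4,5,6}), ({3},{1,2,4,5,6}), ... (60 more)
Total ordered pairs: 64


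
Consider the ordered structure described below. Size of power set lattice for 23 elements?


Power set = 2^n.
2^23 = 8388608


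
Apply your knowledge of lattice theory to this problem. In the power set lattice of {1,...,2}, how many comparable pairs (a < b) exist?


A comparable pair {a,b} has a < b or b < a in the order.
Count unordered pairs where one element is strictly below the other.
Examples: {{},{1}}, {{},{2}}, {{},{1,2}}, {{1},{1,2}}, ...
Total comparable pairs: 5


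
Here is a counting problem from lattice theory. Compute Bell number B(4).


B(n) = number of set partitions of an n-element set.
B(n) satisfies the recurrence: B(n+1) = sum_k C(n,k)*B(k).
B(4) = 15


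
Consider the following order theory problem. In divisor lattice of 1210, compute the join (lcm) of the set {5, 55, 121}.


In a divisor lattice, join = lcm (least common multiple).
Compute lcm iteratively: start with first element, then lcm(current, next).
Elements: [5, 55, 121]
lcm(5,55) = 55
lcm(55,121) = 605
Final lcm = 605


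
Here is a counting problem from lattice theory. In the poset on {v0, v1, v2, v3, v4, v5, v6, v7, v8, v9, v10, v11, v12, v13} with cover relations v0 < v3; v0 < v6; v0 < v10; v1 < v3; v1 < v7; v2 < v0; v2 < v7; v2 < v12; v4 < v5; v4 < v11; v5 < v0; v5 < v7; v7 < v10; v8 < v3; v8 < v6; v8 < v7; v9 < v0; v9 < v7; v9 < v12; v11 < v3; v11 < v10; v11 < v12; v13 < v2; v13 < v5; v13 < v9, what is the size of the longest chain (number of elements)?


A chain is a totally ordered subset; we count the number of elements in a maximum chain.
Compute, for each element x, the size of the longest chain ending at x:
  v1: 1
  v4: 1
  v8: 1
  v13: 1
  v2: 2
  v9: 2
  ...
A maximum chain: v13 < v2 < v0 < v3
Number of elements in the longest chain: 4


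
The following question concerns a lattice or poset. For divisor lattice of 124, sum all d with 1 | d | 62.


Interval [1,62] in divisors of 124: [1, 2, 31, 62]
Sum = 96


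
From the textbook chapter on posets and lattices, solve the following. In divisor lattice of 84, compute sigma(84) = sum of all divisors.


sigma(n) = sum of divisors.
Divisors of 84: [1, 2, 3, 4, 6, 7, 12, 14, 21, 28, 42, 84]
Sum = 224


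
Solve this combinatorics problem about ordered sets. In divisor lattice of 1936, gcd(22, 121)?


Meet=gcd.
gcd(22,121)=11


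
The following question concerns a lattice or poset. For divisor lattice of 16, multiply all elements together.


Divisors of 16: [1, 2, 4, 8, 16]
Product = n^(d(n)/2) = 16^(5/2)
Product = 1024


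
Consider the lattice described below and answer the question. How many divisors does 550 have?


Divisors of 550: [1, 2, 5, 10, 11, 22, 25, 50, 55, 110, 275, 550]
Count: 12


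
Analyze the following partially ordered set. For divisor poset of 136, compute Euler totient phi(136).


phi(n) = n * prod_{p|n} (1 - 1/p).
Prime divisors of 136: [2, 17]
phi(136) = 136 * (1 - 1/2) * (1 - 1/17)
phi(136) = 64


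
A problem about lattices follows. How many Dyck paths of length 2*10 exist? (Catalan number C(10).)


C(n) = C(2n, n) / (n+1).
C(20, 10) = 184756
C(10) = 184756 / 11 = 16796


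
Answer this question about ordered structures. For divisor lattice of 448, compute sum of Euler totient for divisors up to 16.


Divisors of 448 up to 16: [1, 2, 4, 7, 8, 14, 16]
phi values: [1, 1, 2, 6, 4, 6, 8]
Sum = 28


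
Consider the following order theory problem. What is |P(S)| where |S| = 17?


Power set = 2^n.
2^17 = 131072


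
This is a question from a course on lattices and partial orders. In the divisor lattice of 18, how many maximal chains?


A maximal chain goes from the minimum element to a maximal element via cover relations.
Counting all min-to-max paths in the cover graph.
Total maximal chains: 3


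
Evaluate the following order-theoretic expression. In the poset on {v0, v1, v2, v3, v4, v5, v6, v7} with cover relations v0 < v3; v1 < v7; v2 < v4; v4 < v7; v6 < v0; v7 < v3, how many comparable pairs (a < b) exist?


A comparable pair {a,b} has a < b or b < a in the order.
Count unordered pairs where one element is strictly below the other.
Examples: {v0,v3}, {v0,v6}, {v1,v3}, {v1,v7}, ...
Total comparable pairs: 11


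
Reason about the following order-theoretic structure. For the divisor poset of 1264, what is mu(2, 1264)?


In a divisor lattice, mu(a,b) = mu(b/a) where mu is the classical Mobius function.
b/a = 1264/2 = 632
Prime factorization of 632: primes [2, 79]
632 is not squarefree, so mu(632) = 0


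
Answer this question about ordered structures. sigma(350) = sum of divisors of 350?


sigma(n) = sum of divisors.
Divisors of 350: [1, 2, 5, 7, 10, 14, 25, 35, 50, 70, 175, 350]
Sum = 744


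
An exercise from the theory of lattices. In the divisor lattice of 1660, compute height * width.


Height = length of longest chain minus 1; width = size of largest antichain.
A maximum chain: 1 | 83 | 415 | 830 | 1660  (height 4).
A maximum antichain: {4, 10, 166, 415}  (width 4).
Product = 4 * 4 = 16


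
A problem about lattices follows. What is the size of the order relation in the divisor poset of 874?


The order relation is {(a,b) : a <= b}, reflexive so it includes (a,a).
Examples: (1,1), (1,19), (1,2), (1,23), (1,38), ...
Total ordered pairs: 27


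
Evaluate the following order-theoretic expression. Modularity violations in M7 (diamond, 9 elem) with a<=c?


Modular law: if a <= c then a v (b ^ c) = (a v b) ^ c.
Check all triples (a,b,c) with a <= c among 9 elements.
This lattice is modular (diamonds M_m and their chain-products are modular).
Total violating triples: 0


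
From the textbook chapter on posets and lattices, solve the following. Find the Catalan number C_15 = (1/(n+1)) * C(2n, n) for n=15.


C(n) = C(2n, n) / (n+1).
C(30, 15) = 155117520
C(15) = 155117520 / 16 = 9694845


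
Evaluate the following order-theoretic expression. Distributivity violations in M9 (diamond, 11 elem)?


Distributive law: a ^ (b v c) = (a ^ b) v (a ^ c).
Check all 11^3 = 1331 ordered triples (a,b,c).
  e.g. a=a1, b=a2, c=a3: lhs=a1 != rhs=0
  e.g. a=a1, b=a2, c=a4: lhs=a1 != rhs=0
Total violating triples: 504


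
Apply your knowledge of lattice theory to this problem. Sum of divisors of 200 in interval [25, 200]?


Interval [25,200] in divisors of 200: [25, 50, 100, 200]
Sum = 375


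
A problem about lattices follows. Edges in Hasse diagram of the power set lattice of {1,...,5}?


A cover relation a -< b holds when a < b with no c strictly between.
Cover relations:
  {} -< {1}
  {} -< {2}
  {} -< {3}
  {} -< {4}
  {} -< {5}
  {1} -< {1,2}
  {1} -< {1,3}
  {1} -< {1,4}
  ...72 more
Total: 80


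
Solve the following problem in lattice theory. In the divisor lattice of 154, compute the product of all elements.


Divisors of 154: [1, 2, 7, 11, 14, 22, 77, 154]
Product = n^(d(n)/2) = 154^(8/2)
Product = 562448656
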